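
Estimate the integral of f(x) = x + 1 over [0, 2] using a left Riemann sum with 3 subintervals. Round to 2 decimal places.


Left Riemann sum uses left endpoints of each subinterval.
Interval: [0, 2], n = 3
dx = (2 - 0) / 3 = 2/3
Left endpoints: [0, 2/3, 4/3]
f values: [1, 5/3, 7/3]
Sum = dx * (sum of f values)
= 2/3 * 5
= 10/3 ≈ 3.33

3.33


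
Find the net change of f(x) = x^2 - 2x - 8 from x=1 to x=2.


Net change = f(b) - f(a)
f(x) = x^2 - 2x - 8
Compute f(2):
f(2) = 1 * 2^2 - 2 * 2 - 8
= 4 - 4 - 8
= -8
Compute f(1):
f(1) = 1 * 1^2 - 2 * 1 - 8
= 1 - 2 - 8
= -9
Net change = -8 - (-9) = 1

1


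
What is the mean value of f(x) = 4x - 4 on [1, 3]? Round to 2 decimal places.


Average value = 1/(b-a) * integral from a to b of f(x) dx
First compute the integral of 4x - 4:
F(x) = 2x^2 - 4x
F(3) = 2 * 9 - 4 * 3 = 6
F(1) = 2 * 1 - 4 * 1 = -2
Integral = 6 - (-2) = 8
Average = 8 / (3 - 1) = 8 / 2
= 4 = 4.00

4.00


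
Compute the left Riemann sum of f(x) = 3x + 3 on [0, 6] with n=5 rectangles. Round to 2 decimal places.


Left Riemann sum uses left endpoints of each subinterval.
Interval: [0, 6], n = 5
dx = (6 - 0) / 5 = 6/5
Left endpoints: [0, 6/5, 12/5, 18/5, 24/5]
f values: [3, 33/5, 51/5, 69/5, 87/5]
Sum = dx * (sum of f values)
= 6/5 * 51
= 306/5 = 61.20

61.20


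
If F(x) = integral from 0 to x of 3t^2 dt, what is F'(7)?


By the Fundamental Theorem of Calculus (Part 1):
If F(x) = integral from 0 to x of f(t) dt, then F'(x) = f(x)
Here f(t) = 3t^2
So F'(x) = 3x^2
Evaluate at x = 7:
F'(7) = 3 * 7^2
= 3 * 49
= 147

147


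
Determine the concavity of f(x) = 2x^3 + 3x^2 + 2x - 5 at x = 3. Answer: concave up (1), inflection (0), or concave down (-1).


Concavity is determined by the sign of f''(x).
f(x) = 2x^3 + 3x^2 + 2x - 5
f'(x) = 6x^2 + 6x + 2
f''(x) = 12x + 6
f''(3) = 12 * 3 + 6
= 36 + 6
= 42
Since f''(3) > 0, the function is concave up (1)

1


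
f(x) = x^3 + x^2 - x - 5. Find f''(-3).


First derivative:
f'(x) = 3x^2 + 2x - 1
Second derivative:
f''(x) = 6x + 2
Substitute x = -3:
f''(-3) = 6 * (-3) + 2
= -18 + 2
= -16

-16


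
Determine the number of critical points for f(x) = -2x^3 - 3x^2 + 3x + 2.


Find where f'(x) = 0:
f(x) = -2x^3 - 3x^2 + 3x + 2
f'(x) = -6x^2 - 6x + 3
This is a quadratic in x. Use the discriminant to count real roots.
Discriminant = (-6)^2 - 4 * (-6) * 3
= 36 - (-72)
= 108
Since discriminant > 0, f'(x) = 0 has 2 real solutions.
Number of critical points: 2

2


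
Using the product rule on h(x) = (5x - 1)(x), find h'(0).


Let u(x) = 5x - 1 and v(x) = x
u'(x) = 5
v'(x) = 1
Product rule: h'(x) = u'(x)*v(x) + u(x)*v'(x)
= 5 * (x) + (5x - 1) * 1
At x = 0:
u(0) = 5 * 0 - 1 = -1
v(0) = 1 * 0 + 0 = 0
h'(0) = 5 * 0 + (-1) * 1
= 0 - 1
= -1

-1


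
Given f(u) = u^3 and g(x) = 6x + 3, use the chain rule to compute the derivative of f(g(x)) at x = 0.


Using the chain rule: (f(g(x)))' = f'(g(x)) * g'(x)
First, find g(0):
g(0) = 6 * 0 + 3 = 3
Next, f'(u) = 3u^2
And g'(x) = 6
So f'(g(0)) * g'(0)
= 3 * 3^2 * 6
= 3 * 9 * 6
= 162

162


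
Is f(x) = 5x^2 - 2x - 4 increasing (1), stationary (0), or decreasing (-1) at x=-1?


Compute f'(x) to determine behavior:
f'(x) = 10x - 2
f'(-1) = 10 * (-1) - 2
= -10 - 2
= -12
Since f'(-1) < 0, the function is decreasing (-1)

-1


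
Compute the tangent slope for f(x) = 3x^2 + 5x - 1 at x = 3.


The slope of the tangent line equals f'(x) at the point.
f(x) = 3x^2 + 5x - 1
f'(x) = 6x + 5
At x = 3:
f'(3) = 6 * 3 + 5
= 18 + 5
= 23

23


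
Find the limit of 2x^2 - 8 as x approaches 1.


Since polynomials are continuous, we use direct substitution.
lim(x->1) of 2x^2 - 8
= 2 * 1^2 + 0 * 1 - 8
= 2 + 0 - 8
= -6

-6


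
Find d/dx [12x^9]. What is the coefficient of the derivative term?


We apply the power rule: d/dx [ax^n] = a*n * x^(n-1)
d/dx [12x^9]
= 12 * 9 * x^(9-1)
= 108x^8
The coefficient is 108

108


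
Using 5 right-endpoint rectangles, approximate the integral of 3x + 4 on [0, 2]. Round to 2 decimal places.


Right Riemann sum uses right endpoints of each subinterval.
Interval: [0, 2], n = 5
dx = (2 - 0) / 5 = 2/5
Right endpoints: [2/5, 4/5, 6/5, 8/5, 2]
f values: [26/5, 32/5, 38/5, 44/5, 10]
Sum = dx * (sum of f values)
= 2/5 * 38
= 76/5 = 15.20

15.20


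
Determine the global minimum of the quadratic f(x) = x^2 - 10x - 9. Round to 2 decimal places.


For a quadratic f(x) = ax^2 + bx + c with a > 0, the minimum is at the vertex.
Vertex x-coordinate: x = -b/(2a)
x = -(-10) / (2 * 1)
x = 10/2 = 5
Substitute back to find the minimum value:
f(5) = 1 * 5^2 - 10 * 5 - 9
= 25 - 50 - 9
= -34 = -34.00

-34.00


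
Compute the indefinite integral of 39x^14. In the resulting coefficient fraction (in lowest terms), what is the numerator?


Apply the power rule for integration:
integral of ax^n dx = a/(n+1) * x^(n+1) + C
integral of 39x^14 dx
= 39/15 * x^15 + C
= 13/5 * x^15 + C
The coefficient in lowest terms is 13/5, and its numerator is 13

13


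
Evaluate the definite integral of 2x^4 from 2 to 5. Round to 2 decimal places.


Find the antiderivative of 2x^4:
F(x) = 2/5 * x^5
Apply the Fundamental Theorem of Calculus:
F(5) - F(2)
= 2/5 * 5^5 - 2/5 * 2^5
= 2/5 * (3125 - 32)
= 2/5 * 3093
= 6186/5 = 1237.20

1237.20


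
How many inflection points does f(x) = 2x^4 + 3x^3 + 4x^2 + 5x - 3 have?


Inflection points occur where f''(x) = 0 and concavity changes.
f(x) = 2x^4 + 3x^3 + 4x^2 + 5x - 3
f'(x) = 8x^3 + 9x^2 + 8x + 5
f''(x) = 24x^2 + 18x + 8
This is a quadratic in x. Use the discriminant to count real roots.
Discriminant = (18)^2 - 4 * 24 * 8
= 324 - 768
= -444
Since discriminant < 0, f''(x) = 0 has no real solutions.
Number of inflection points: 0

0


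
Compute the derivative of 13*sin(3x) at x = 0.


Apply the chain rule to differentiate 13*sin(3x):
d/dx [13*sin(3x)]
= 13 * cos(3x) * d/dx(3x)
= 13 * 3 * cos(3x)
= 39 * cos(3x)
Evaluate at x = 0:
= 39 * cos(0)
= 39 * 1
= 39

39


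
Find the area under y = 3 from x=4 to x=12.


The area under a constant function y = 3 is a rectangle.
Width = 12 - 4 = 8
Height = 3
Area = width * height
= 8 * 3
= 24

24


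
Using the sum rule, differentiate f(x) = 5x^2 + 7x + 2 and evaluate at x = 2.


Differentiate term by term using power and sum rules:
f(x) = 5x^2 + 7x + 2
f'(x) = 10x + 7
Substitute x = 2:
f'(2) = 10 * 2 + 7
= 20 + 7
= 27

27


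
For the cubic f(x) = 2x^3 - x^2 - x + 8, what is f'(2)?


Differentiate f(x) = 2x^3 - x^2 - x + 8 term by term:
f'(x) = 6x^2 - 2x - 1
Substitute x = 2:
f'(2) = 6 * 2^2 - 2 * 2 - 1
= 24 - 4 - 1
= 19

19


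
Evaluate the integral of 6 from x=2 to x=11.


The integral of a constant k over [a, b] equals k * (b - a).
integral from 2 to 11 of 6 dx
= 6 * (11 - 2)
= 6 * 9
= 54

54


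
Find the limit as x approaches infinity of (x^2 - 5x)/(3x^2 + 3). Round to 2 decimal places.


For limits at infinity with equal-degree polynomials,
we compare leading coefficients.
Numerator leading term: x^2
Denominator leading term: 3x^2
Divide both by x^2:
lim = (1 - 5/x) / (3 + 3/x^2)
As x -> infinity, the 1/x and 1/x^2 terms vanish:
= 1/3 ≈ 0.33

0.33


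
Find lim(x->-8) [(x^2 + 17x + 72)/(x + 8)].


Direct substitution gives 0/0, so we factor the numerator.
Factor: (x^2 + 17x + 72) = (x + 8)(x + 9)
Cancel the common factor (x + 8):
(x^2 + 17x + 72)/(x + 8) = (x + 9)
Now substitute x = -8:
= (-8) - (-9) = 1

1


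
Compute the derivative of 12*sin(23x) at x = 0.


Apply the chain rule to differentiate 12*sin(23x):
d/dx [12*sin(23x)]
= 12 * cos(23x) * d/dx(23x)
= 12 * 23 * cos(23x)
= 276 * cos(23x)
Evaluate at x = 0:
= 276 * cos(0)
= 276 * 1
= 276

276


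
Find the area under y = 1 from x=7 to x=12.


The area under a constant function y = 1 is a rectangle.
Width = 12 - 7 = 5
Height = 1
Area = width * height
= 5 * 1
= 5

5


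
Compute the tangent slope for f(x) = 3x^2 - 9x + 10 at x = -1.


The slope of the tangent line equals f'(x) at the point.
f(x) = 3x^2 - 9x + 10
f'(x) = 6x - 9
At x = -1:
f'(-1) = 6 * (-1) - 9
= -6 - 9
= -15

-15


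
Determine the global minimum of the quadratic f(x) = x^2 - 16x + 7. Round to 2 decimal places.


For a quadratic f(x) = ax^2 + bx + c with a > 0, the minimum is at the vertex.
Vertex x-coordinate: x = -b/(2a)
x = -(-16) / (2 * 1)
x = 16/2 = 8
Substitute back to find the minimum value:
f(8) = 1 * 8^2 - 16 * 8 + 7
= 64 - 128 + 7
= -57 = -57.00

-57.00


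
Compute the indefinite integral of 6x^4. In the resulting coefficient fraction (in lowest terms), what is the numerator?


Apply the power rule for integration:
integral of ax^n dx = a/(n+1) * x^(n+1) + C
integral of 6x^4 dx
= 6/5 * x^5 + C
The coefficient in lowest terms is 6/5, and its numerator is 6

6


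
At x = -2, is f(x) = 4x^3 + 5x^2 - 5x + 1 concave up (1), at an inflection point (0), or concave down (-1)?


Concavity is determined by the sign of f''(x).
f(x) = 4x^3 + 5x^2 - 5x + 1
f'(x) = 12x^2 + 10x - 5
f''(x) = 24x + 10
f''(-2) = 24 * (-2) + 10
= -48 + 10
= -38
Since f''(-2) < 0, the function is concave down (-1)

-1


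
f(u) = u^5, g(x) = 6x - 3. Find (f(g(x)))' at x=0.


Using the chain rule: (f(g(x)))' = f'(g(x)) * g'(x)
First, find g(0):
g(0) = 6 * 0 - 3 = -3
Next, f'(u) = 5u^4
And g'(x) = 6
So f'(g(0)) * g'(0)
= 5 * (-3)^4 * 6
= 5 * 81 * 6
= 2430

2430


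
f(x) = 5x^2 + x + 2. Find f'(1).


Differentiate term by term using power and sum rules:
f(x) = 5x^2 + x + 2
f'(x) = 10x + 1
Substitute x = 1:
f'(1) = 10 * 1 + 1
= 10 + 1
= 11

11


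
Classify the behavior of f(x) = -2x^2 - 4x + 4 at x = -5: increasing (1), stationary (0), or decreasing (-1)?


Compute f'(x) to determine behavior:
f'(x) = -4x - 4
f'(-5) = -4 * (-5) - 4
= 20 - 4
= 16
Since f'(-5) > 0, the function is increasing (1)

1


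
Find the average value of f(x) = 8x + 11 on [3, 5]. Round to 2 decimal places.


Average value = 1/(b-a) * integral from a to b of f(x) dx
First compute the integral of 8x + 11:
F(x) = 4x^2 + 11x
F(5) = 4 * 25 + 11 * 5 = 155
F(3) = 4 * 9 + 11 * 3 = 69
Integral = 155 - 69 = 86
Average = 86 / (5 - 3) = 86 / 2
= 43 = 43.00

43.00


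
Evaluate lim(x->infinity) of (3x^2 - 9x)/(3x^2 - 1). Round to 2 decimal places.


For limits at infinity with equal-degree polynomials,
we compare leading coefficients.
Numerator leading term: 3x^2
Denominator leading term: 3x^2
Divide both by x^2:
lim = (3 - 9/x) / (3 - 1/x^2)
As x -> infinity, the 1/x and 1/x^2 terms vanish:
= 3/3 = 1 = 1.00

1.00


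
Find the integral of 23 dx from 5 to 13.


The integral of a constant k over [a, b] equals k * (b - a).
integral from 5 to 13 of 23 dx
= 23 * (13 - 5)
= 23 * 8
= 184

184


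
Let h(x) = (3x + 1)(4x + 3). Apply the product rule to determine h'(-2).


Let u(x) = 3x + 1 and v(x) = 4x + 3
u'(x) = 3
v'(x) = 4
Product rule: h'(x) = u'(x)*v(x) + u(x)*v'(x)
= 3 * (4x + 3) + (3x + 1) * 4
At x = -2:
u(-2) = 3 * (-2) + 1 = -5
v(-2) = 4 * (-2) + 3 = -5
h'(-2) = 3 * (-5) + (-5) * 4
= -15 - 20
= -35

-35


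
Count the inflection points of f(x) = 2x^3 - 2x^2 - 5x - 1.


Inflection points occur where f''(x) = 0 and concavity changes.
f(x) = 2x^3 - 2x^2 - 5x - 1
f'(x) = 6x^2 - 4x - 5
f''(x) = 12x - 4
Set f''(x) = 0:
12x - 4 = 0
x = 4 / 12 = 1/3
Since f''(x) is linear (degree 1), it changes sign at this point.
Therefore there is exactly 1 inflection point.

1


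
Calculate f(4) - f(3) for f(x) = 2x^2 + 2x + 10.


Net change = f(b) - f(a)
f(x) = 2x^2 + 2x + 10
Compute f(4):
f(4) = 2 * 4^2 + 2 * 4 + 10
= 32 + 8 + 10
= 50
Compute f(3):
f(3) = 2 * 3^2 + 2 * 3 + 10
= 18 + 6 + 10
= 34
Net change = 50 - 34 = 16

16


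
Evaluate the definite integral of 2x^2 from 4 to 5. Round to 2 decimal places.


Find the antiderivative of 2x^2:
F(x) = 2/3 * x^3
Apply the Fundamental Theorem of Calculus:
F(5) - F(4)
= 2/3 * 5^3 - 2/3 * 4^3
= 2/3 * (125 - 64)
= 2/3 * 61
= 122/3 ≈ 40.67

40.67


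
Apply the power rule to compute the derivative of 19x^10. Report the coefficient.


We apply the power rule: d/dx [ax^n] = a*n * x^(n-1)
d/dx [19x^10]
= 19 * 10 * x^(10-1)
= 190x^9
The coefficient is 190

190


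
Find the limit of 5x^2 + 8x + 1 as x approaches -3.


Since polynomials are continuous, we use direct substitution.
lim(x->-3) of 5x^2 + 8x + 1
= 5 * (-3)^2 + 8 * (-3) + 1
= 45 - 24 + 1
= 22

22


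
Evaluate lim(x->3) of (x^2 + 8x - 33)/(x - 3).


Direct substitution gives 0/0, so we factor the numerator.
Factor: (x^2 + 8x - 33) = (x - 3)(x + 11)
Cancel the common factor (x - 3):
(x^2 + 8x - 33)/(x - 3) = (x + 11)
Now substitute x = 3:
= (3) - (-11) = 14

14


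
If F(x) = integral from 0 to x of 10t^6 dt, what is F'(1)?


By the Fundamental Theorem of Calculus (Part 1):
If F(x) = integral from 0 to x of f(t) dt, then F'(x) = f(x)
Here f(t) = 10t^6
So F'(x) = 10x^6
Evaluate at x = 1:
F'(1) = 10 * 1^6
= 10 * 1
= 10

10


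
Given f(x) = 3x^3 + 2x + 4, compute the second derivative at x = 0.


First derivative:
f'(x) = 9x^2 + 2
Second derivative:
f''(x) = 18x
Substitute x = 0:
f''(0) = 18 * 0 + 0
= 0 + 0
= 0

0


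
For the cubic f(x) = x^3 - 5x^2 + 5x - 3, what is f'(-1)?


Differentiate f(x) = x^3 - 5x^2 + 5x - 3 term by term:
f'(x) = 3x^2 - 10x + 5
Substitute x = -1:
f'(-1) = 3 * (-1)^2 - 10 * (-1) + 5
= 3 + 10 + 5
= 18

18


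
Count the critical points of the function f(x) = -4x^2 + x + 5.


Find where f'(x) = 0:
f'(x) = -8x + 1
Set f'(x) = 0:
-8x + 1 = 0
x = -1 / (-8) = 1/8
This is a linear equation in x, so there is exactly one solution.
Number of critical points: 1

1


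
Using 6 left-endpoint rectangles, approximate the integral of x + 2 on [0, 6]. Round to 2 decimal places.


Left Riemann sum uses left endpoints of each subinterval.
Interval: [0, 6], n = 6
dx = (6 - 0) / 6 = 1
Left endpoints: [0, 1, 2, 3, 4, 5]
f values: [2, 3, 4, 5, 6, 7]
Sum = dx * (sum of f values)
= 1 * 27
= 27 = 27.00

27.00


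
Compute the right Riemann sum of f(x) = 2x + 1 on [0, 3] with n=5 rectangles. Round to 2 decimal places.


Right Riemann sum uses right endpoints of each subinterval.
Interval: [0, 3], n = 5
dx = (3 - 0) / 5 = 3/5
Right endpoints: [3/5, 6/5, 9/5, 12/5, 3]
f values: [11/5, 17/5, 23/5, 29/5, 7]
Sum = dx * (sum of f values)
= 3/5 * 23
= 69/5 = 13.80

13.80


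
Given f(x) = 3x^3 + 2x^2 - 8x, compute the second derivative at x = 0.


First derivative:
f'(x) = 9x^2 + 4x - 8
Second derivative:
f''(x) = 18x + 4
Substitute x = 0:
f''(0) = 18 * 0 + 4
= 0 + 4
= 4

4


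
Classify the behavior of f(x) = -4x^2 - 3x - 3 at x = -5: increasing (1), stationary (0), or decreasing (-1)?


Compute f'(x) to determine behavior:
f'(x) = -8x - 3
f'(-5) = -8 * (-5) - 3
= 40 - 3
= 37
Since f'(-5) > 0, the function is increasing (1)

1


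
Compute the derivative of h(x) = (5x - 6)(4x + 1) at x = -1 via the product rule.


Let u(x) = 5x - 6 and v(x) = 4x + 1
u'(x) = 5
v'(x) = 4
Product rule: h'(x) = u'(x)*v(x) + u(x)*v'(x)
= 5 * (4x + 1) + (5x - 6) * 4
At x = -1:
u(-1) = 5 * (-1) - 6 = -11
v(-1) = 4 * (-1) + 1 = -3
h'(-1) = 5 * (-3) + (-11) * 4
= -15 - 44
= -59

-59


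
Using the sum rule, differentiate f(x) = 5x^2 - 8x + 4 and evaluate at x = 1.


Differentiate term by term using power and sum rules:
f(x) = 5x^2 - 8x + 4
f'(x) = 10x - 8
Substitute x = 1:
f'(1) = 10 * 1 - 8
= 10 - 8
= 2

2


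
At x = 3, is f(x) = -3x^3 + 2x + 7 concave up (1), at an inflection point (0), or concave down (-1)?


Concavity is determined by the sign of f''(x).
f(x) = -3x^3 + 2x + 7
f'(x) = -9x^2 + 2
f''(x) = -18x
f''(3) = -18 * 3 + 0
= -54 + 0
= -54
Since f''(3) < 0, the function is concave down (-1)

-1


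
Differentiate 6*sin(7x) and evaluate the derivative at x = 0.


Apply the chain rule to differentiate 6*sin(7x):
d/dx [6*sin(7x)]
= 6 * cos(7x) * d/dx(7x)
= 6 * 7 * cos(7x)
= 42 * cos(7x)
Evaluate at x = 0:
= 42 * cos(0)
= 42 * 1
= 42

42


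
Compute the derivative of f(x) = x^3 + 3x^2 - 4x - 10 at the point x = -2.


Differentiate f(x) = x^3 + 3x^2 - 4x - 10 term by term:
f'(x) = 3x^2 + 6x - 4
Substitute x = -2:
f'(-2) = 3 * (-2)^2 + 6 * (-2) - 4
= 12 - 12 - 4
= -4

-4


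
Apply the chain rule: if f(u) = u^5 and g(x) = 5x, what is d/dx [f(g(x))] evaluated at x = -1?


Using the chain rule: (f(g(x)))' = f'(g(x)) * g'(x)
First, find g(-1):
g(-1) = 5 * (-1) + 0 = -5
Next, f'(u) = 5u^4
And g'(x) = 5
So f'(g(-1)) * g'(-1)
= 5 * (-5)^4 * 5
= 5 * 625 * 5
= 15625

15625


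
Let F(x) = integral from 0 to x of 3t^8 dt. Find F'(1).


By the Fundamental Theorem of Calculus (Part 1):
If F(x) = integral from 0 to x of f(t) dt, then F'(x) = f(x)
Here f(t) = 3t^8
So F'(x) = 3x^8
Evaluate at x = 1:
F'(1) = 3 * 1^8
= 3 * 1
= 3

3


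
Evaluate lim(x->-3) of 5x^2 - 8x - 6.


Since polynomials are continuous, we use direct substitution.
lim(x->-3) of 5x^2 - 8x - 6
= 5 * (-3)^2 - 8 * (-3) - 6
= 45 + 24 - 6
= 63

63


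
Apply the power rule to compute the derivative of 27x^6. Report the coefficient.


We apply the power rule: d/dx [ax^n] = a*n * x^(n-1)
d/dx [27x^6]
= 27 * 6 * x^(6-1)
= 162x^5
The coefficient is 162

162


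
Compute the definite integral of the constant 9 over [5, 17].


The integral of a constant k over [a, b] equals k * (b - a).
integral from 5 to 17 of 9 dx
= 9 * (17 - 5)
= 9 * 12
= 108

108


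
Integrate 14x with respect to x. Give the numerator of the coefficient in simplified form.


Apply the power rule for integration:
integral of ax^n dx = a/(n+1) * x^(n+1) + C
integral of 14x dx
= 14/2 * x^2 + C
= 7 * x^2 + C
The coefficient in lowest terms is 7 = 7/1, so its numerator is 7

7


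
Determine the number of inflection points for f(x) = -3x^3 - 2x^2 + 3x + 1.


Inflection points occur where f''(x) = 0 and concavity changes.
f(x) = -3x^3 - 2x^2 + 3x + 1
f'(x) = -9x^2 - 4x + 3
f''(x) = -18x - 4
Set f''(x) = 0:
-18x - 4 = 0
x = 4 / (-18) = -2/9
Since f''(x) is linear (degree 1), it changes sign at this point.
Therefore there is exactly 1 inflection point.

1


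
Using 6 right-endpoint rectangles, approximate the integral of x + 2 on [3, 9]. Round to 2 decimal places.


Right Riemann sum uses right endpoints of each subinterval.
Interval: [3, 9], n = 6
dx = (9 - 3) / 6 = 1
Right endpoints: [4, 5, 6, 7, 8, 9]
f values: [6, 7, 8, 9, 10, 11]
Sum = dx * (sum of f values)
= 1 * 51
= 51 = 51.00

51.00


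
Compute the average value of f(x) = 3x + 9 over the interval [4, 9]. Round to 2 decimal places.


Average value = 1/(b-a) * integral from a to b of f(x) dx
First compute the integral of 3x + 9:
F(x) = (3/2)x^2 + 9x
F(9) = 3/2 * 81 + 9 * 9 = 405/2
F(4) = 3/2 * 16 + 9 * 4 = 60
Integral = 405/2 - 60 = 285/2
Average = (285/2) / (9 - 4) = (285/2) / 5
= 57/2 = 28.50

28.50


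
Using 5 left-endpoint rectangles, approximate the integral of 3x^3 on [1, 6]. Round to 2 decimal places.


Left Riemann sum uses left endpoints of each subinterval.
Interval: [1, 6], n = 5
dx = (6 - 1) / 5 = 1
Left endpoints: [1, 2, 3, 4, 5]
f values: [3, 24, 81, 192, 375]
Sum = dx * (sum of f values)
= 1 * 675
= 675 = 675.00

675.00


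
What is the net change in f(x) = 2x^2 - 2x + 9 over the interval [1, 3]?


Net change = f(b) - f(a)
f(x) = 2x^2 - 2x + 9
Compute f(3):
f(3) = 2 * 3^2 - 2 * 3 + 9
= 18 - 6 + 9
= 21
Compute f(1):
f(1) = 2 * 1^2 - 2 * 1 + 9
= 2 - 2 + 9
= 9
Net change = 21 - 9 = 12

12


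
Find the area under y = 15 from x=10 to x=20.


The area under a constant function y = 15 is a rectangle.
Width = 20 - 10 = 10
Height = 15
Area = width * height
= 10 * 15
= 150

150


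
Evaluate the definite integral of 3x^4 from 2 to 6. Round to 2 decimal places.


Find the antiderivative of 3x^4:
F(x) = 3/5 * x^5
Apply the Fundamental Theorem of Calculus:
F(6) - F(2)
= 3/5 * 6^5 - 3/5 * 2^5
= 3/5 * (7776 - 32)
= 3/5 * 7744
= 23232/5 = 4646.40

4646.40


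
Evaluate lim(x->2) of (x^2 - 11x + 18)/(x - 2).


Direct substitution gives 0/0, so we factor the numerator.
Factor: (x^2 - 11x + 18) = (x - 2)(x - 9)
Cancel the common factor (x - 2):
(x^2 - 11x + 18)/(x - 2) = (x - 9)
Now substitute x = 2:
= (2) - (9) = -7

-7


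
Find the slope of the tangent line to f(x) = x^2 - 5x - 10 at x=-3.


The slope of the tangent line equals f'(x) at the point.
f(x) = x^2 - 5x - 10
f'(x) = 2x - 5
At x = -3:
f'(-3) = 2 * (-3) - 5
= -6 - 5
= -11

-11


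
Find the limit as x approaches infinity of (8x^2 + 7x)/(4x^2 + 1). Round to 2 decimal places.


For limits at infinity with equal-degree polynomials,
we compare leading coefficients.
Numerator leading term: 8x^2
Denominator leading term: 4x^2
Divide both by x^2:
lim = (8 + 7/x) / (4 + 1/x^2)
As x -> infinity, the 1/x and 1/x^2 terms vanish:
= 8/4 = 2 = 2.00

2.00


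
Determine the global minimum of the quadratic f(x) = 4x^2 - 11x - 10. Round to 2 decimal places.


For a quadratic f(x) = ax^2 + bx + c with a > 0, the minimum is at the vertex.
Vertex x-coordinate: x = -b/(2a)
x = -(-11) / (2 * 4)
x = 11/8
Substitute back to find the minimum value:
f(11/8) = 4 * (11/8)^2 - 11 * (11/8) - 10
= 121/16 - 121/8 - 10
= -281/16 ≈ -17.56

-17.56


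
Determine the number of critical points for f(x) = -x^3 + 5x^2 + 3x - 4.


Find where f'(x) = 0:
f(x) = -x^3 + 5x^2 + 3x - 4
f'(x) = -3x^2 + 10x + 3
This is a quadratic in x. Use the discriminant to count real roots.
Discriminant = (10)^2 - 4 * (-3) * 3
= 100 - (-36)
= 136
Since discriminant > 0, f'(x) = 0 has 2 real solutions.
Number of critical points: 2

2


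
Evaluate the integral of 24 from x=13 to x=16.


The integral of a constant k over [a, b] equals k * (b - a).
integral from 13 to 16 of 24 dx
= 24 * (16 - 13)
= 24 * 3
= 72

72


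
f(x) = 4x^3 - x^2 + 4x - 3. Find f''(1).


First derivative:
f'(x) = 12x^2 - 2x + 4
Second derivative:
f''(x) = 24x - 2
Substitute x = 1:
f''(1) = 24 * 1 - 2
= 24 - 2
= 22

22


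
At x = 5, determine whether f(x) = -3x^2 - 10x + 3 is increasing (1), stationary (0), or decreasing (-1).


Compute f'(x) to determine behavior:
f'(x) = -6x - 10
f'(5) = -6 * 5 - 10
= -30 - 10
= -40
Since f'(5) < 0, the function is decreasing (-1)

-1


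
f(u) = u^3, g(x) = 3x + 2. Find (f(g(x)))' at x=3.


Using the chain rule: (f(g(x)))' = f'(g(x)) * g'(x)
First, find g(3):
g(3) = 3 * 3 + 2 = 11
Next, f'(u) = 3u^2
And g'(x) = 3
So f'(g(3)) * g'(3)
= 3 * 11^2 * 3
= 3 * 121 * 3
= 1089

1089


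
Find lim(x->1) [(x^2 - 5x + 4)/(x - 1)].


Direct substitution gives 0/0, so we factor the numerator.
Factor: (x^2 - 5x + 4) = (x - 1)(x - 4)
Cancel the common factor (x - 1):
(x^2 - 5x + 4)/(x - 1) = (x - 4)
Now substitute x = 1:
= (1) - (4) = -3

-3


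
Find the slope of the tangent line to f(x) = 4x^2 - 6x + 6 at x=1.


The slope of the tangent line equals f'(x) at the point.
f(x) = 4x^2 - 6x + 6
f'(x) = 8x - 6
At x = 1:
f'(1) = 8 * 1 - 6
= 8 - 6
= 2

2


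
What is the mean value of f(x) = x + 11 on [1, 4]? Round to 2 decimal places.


Average value = 1/(b-a) * integral from a to b of f(x) dx
First compute the integral of x + 11:
F(x) = (1/2)x^2 + 11x
F(4) = 1/2 * 16 + 11 * 4 = 52
F(1) = 1/2 * 1 + 11 * 1 = 23/2
Integral = 52 - 23/2 = 81/2
Average = (81/2) / (4 - 1) = (81/2) / 3
= 27/2 = 13.50

13.50


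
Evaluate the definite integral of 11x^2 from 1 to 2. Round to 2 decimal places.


Find the antiderivative of 11x^2:
F(x) = 11/3 * x^3
Apply the Fundamental Theorem of Calculus:
F(2) - F(1)
= 11/3 * 2^3 - 11/3 * 1^3
= 11/3 * (8 - 1)
= 11/3 * 7
= 77/3 ≈ 25.67

25.67


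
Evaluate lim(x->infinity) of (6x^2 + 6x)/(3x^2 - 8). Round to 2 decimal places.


For limits at infinity with equal-degree polynomials,
we compare leading coefficients.
Numerator leading term: 6x^2
Denominator leading term: 3x^2
Divide both by x^2:
lim = (6 + 6/x) / (3 - 8/x^2)
As x -> infinity, the 1/x and 1/x^2 terms vanish:
= 6/3 = 2 = 2.00

2.00


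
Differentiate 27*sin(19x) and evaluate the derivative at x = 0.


Apply the chain rule to differentiate 27*sin(19x):
d/dx [27*sin(19x)]
= 27 * cos(19x) * d/dx(19x)
= 27 * 19 * cos(19x)
= 513 * cos(19x)
Evaluate at x = 0:
= 513 * cos(0)
= 513 * 1
= 513

513


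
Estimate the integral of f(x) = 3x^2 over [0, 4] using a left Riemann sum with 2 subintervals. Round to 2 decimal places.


Left Riemann sum uses left endpoints of each subinterval.
Interval: [0, 4], n = 2
dx = (4 - 0) / 2 = 2
Left endpoints: [0, 2]
f values: [0, 12]
Sum = dx * (sum of f values)
= 2 * 12
= 24 = 24.00

24.00


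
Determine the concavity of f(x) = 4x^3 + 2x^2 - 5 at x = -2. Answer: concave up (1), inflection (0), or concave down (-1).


Concavity is determined by the sign of f''(x).
f(x) = 4x^3 + 2x^2 - 5
f'(x) = 12x^2 + 4x
f''(x) = 24x + 4
f''(-2) = 24 * (-2) + 4
= -48 + 4
= -44
Since f''(-2) < 0, the function is concave down (-1)

-1


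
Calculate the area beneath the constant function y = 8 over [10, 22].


The area under a constant function y = 8 is a rectangle.
Width = 22 - 10 = 12
Height = 8
Area = width * height
= 12 * 8
= 96

96


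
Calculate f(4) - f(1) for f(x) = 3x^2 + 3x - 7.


Net change = f(b) - f(a)
f(x) = 3x^2 + 3x - 7
Compute f(4):
f(4) = 3 * 4^2 + 3 * 4 - 7
= 48 + 12 - 7
= 53
Compute f(1):
f(1) = 3 * 1^2 + 3 * 1 - 7
= 3 + 3 - 7
= -1
Net change = 53 - (-1) = 54

54


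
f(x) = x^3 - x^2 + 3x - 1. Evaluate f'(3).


Differentiate f(x) = x^3 - x^2 + 3x - 1 term by term:
f'(x) = 3x^2 - 2x + 3
Substitute x = 3:
f'(3) = 3 * 3^2 - 2 * 3 + 3
= 27 - 6 + 3
= 24

24


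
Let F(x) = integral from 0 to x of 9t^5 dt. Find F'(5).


By the Fundamental Theorem of Calculus (Part 1):
If F(x) = integral from 0 to x of f(t) dt, then F'(x) = f(x)
Here f(t) = 9t^5
So F'(x) = 9x^5
Evaluate at x = 5:
F'(5) = 9 * 5^5
= 9 * 3125
= 28125

28125


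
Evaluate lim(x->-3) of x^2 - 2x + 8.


Since polynomials are continuous, we use direct substitution.
lim(x->-3) of x^2 - 2x + 8
= 1 * (-3)^2 - 2 * (-3) + 8
= 9 + 6 + 8
= 23

23


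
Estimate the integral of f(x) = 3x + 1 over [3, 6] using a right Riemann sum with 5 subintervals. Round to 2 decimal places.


Right Riemann sum uses right endpoints of each subinterval.
Interval: [3, 6], n = 5
dx = (6 - 3) / 5 = 3/5
Right endpoints: [18/5, 21/5, 24/5, 27/5, 6]
f values: [59/5, 68/5, 77/5, 86/5, 19]
Sum = dx * (sum of f values)
= 3/5 * 77
= 231/5 = 46.20

46.20


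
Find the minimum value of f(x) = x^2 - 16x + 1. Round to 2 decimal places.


For a quadratic f(x) = ax^2 + bx + c with a > 0, the minimum is at the vertex.
Vertex x-coordinate: x = -b/(2a)
x = -(-16) / (2 * 1)
x = 16/2 = 8
Substitute back to find the minimum value:
f(8) = 1 * 8^2 - 16 * 8 + 1
= 64 - 128 + 1
= -63 = -63.00

-63.00


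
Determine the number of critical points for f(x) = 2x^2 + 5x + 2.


Find where f'(x) = 0:
f'(x) = 4x + 5
Set f'(x) = 0:
4x + 5 = 0
x = -5 / 4 = -5/4
This is a linear equation in x, so there is exactly one solution.
Number of critical points: 1

1


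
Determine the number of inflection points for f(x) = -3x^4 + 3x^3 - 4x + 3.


Inflection points occur where f''(x) = 0 and concavity changes.
f(x) = -3x^4 + 3x^3 - 4x + 3
f'(x) = -12x^3 + 9x^2 - 4
f''(x) = -36x^2 + 18x
This is a quadratic in x. Use the discriminant to count real roots.
Discriminant = (18)^2 - 4 * (-36) * 0
= 324 - 0
= 324
Since discriminant > 0, f''(x) = 0 has 2 distinct real solutions.
A quadratic with two distinct real roots changes sign at each root, so concavity changes at both.
Number of inflection points: 2

2


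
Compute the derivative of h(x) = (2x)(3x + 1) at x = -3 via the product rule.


Let u(x) = 2x and v(x) = 3x + 1
u'(x) = 2
v'(x) = 3
Product rule: h'(x) = u'(x)*v(x) + u(x)*v'(x)
= 2 * (3x + 1) + (2x) * 3
At x = -3:
u(-3) = 2 * (-3) + 0 = -6
v(-3) = 3 * (-3) + 1 = -8
h'(-3) = 2 * (-8) + (-6) * 3
= -16 - 18
= -34

-34


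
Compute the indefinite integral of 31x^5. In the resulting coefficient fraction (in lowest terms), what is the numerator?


Apply the power rule for integration:
integral of ax^n dx = a/(n+1) * x^(n+1) + C
integral of 31x^5 dx
= 31/6 * x^6 + C
The coefficient in lowest terms is 31/6, and its numerator is 31

31


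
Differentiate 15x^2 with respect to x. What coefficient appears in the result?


We apply the power rule: d/dx [ax^n] = a*n * x^(n-1)
d/dx [15x^2]
= 15 * 2 * x^(2-1)
= 30x
The coefficient is 30

30


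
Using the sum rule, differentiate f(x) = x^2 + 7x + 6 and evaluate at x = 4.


Differentiate term by term using power and sum rules:
f(x) = x^2 + 7x + 6
f'(x) = 2x + 7
Substitute x = 4:
f'(4) = 2 * 4 + 7
= 8 + 7
= 15

15


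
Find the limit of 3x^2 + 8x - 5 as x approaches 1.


Since polynomials are continuous, we use direct substitution.
lim(x->1) of 3x^2 + 8x - 5
= 3 * 1^2 + 8 * 1 - 5
= 3 + 8 - 5
= 6

6


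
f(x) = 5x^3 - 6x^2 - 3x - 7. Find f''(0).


First derivative:
f'(x) = 15x^2 - 12x - 3
Second derivative:
f''(x) = 30x - 12
Substitute x = 0:
f''(0) = 30 * 0 - 12
= 0 - 12
= -12

-12


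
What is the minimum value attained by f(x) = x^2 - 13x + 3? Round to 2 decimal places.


For a quadratic f(x) = ax^2 + bx + c with a > 0, the minimum is at the vertex.
Vertex x-coordinate: x = -b/(2a)
x = -(-13) / (2 * 1)
x = 13/2
Substitute back to find the minimum value:
f(13/2) = 1 * (13/2)^2 - 13 * (13/2) + 3
= 169/4 - 169/2 + 3
= -157/4 = -39.25

-39.25


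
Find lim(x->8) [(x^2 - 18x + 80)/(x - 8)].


Direct substitution gives 0/0, so we factor the numerator.
Factor: (x^2 - 18x + 80) = (x - 8)(x - 10)
Cancel the common factor (x - 8):
(x^2 - 18x + 80)/(x - 8) = (x - 10)
Now substitute x = 8:
= (8) - (10) = -2

-2


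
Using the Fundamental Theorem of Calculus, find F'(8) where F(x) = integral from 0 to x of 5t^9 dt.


By the Fundamental Theorem of Calculus (Part 1):
If F(x) = integral from 0 to x of f(t) dt, then F'(x) = f(x)
Here f(t) = 5t^9
So F'(x) = 5x^9
Evaluate at x = 8:
F'(8) = 5 * 8^9
= 5 * 134217728
= 671088640

671088640


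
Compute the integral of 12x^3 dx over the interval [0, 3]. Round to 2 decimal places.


Find the antiderivative of 12x^3:
F(x) = 12/4 * x^4
Apply the Fundamental Theorem of Calculus:
F(3) - F(0)
= 12/4 * 3^4 - 12/4 * 0^4
= 12/4 * (81 - 0)
= 12/4 * 81
= 243 = 243.00

243.00


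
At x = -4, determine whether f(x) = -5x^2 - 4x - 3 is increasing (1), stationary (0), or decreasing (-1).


Compute f'(x) to determine behavior:
f'(x) = -10x - 4
f'(-4) = -10 * (-4) - 4
= 40 - 4
= 36
Since f'(-4) > 0, the function is increasing (1)

1


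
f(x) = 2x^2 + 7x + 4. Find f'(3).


Differentiate term by term using power and sum rules:
f(x) = 2x^2 + 7x + 4
f'(x) = 4x + 7
Substitute x = 3:
f'(3) = 4 * 3 + 7
= 12 + 7
= 19

19


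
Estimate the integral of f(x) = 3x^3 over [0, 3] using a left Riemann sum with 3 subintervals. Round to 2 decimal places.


Left Riemann sum uses left endpoints of each subinterval.
Interval: [0, 3], n = 3
dx = (3 - 0) / 3 = 1
Left endpoints: [0, 1, 2]
f values: [0, 3, 24]
Sum = dx * (sum of f values)
= 1 * 27
= 27 = 27.00

27.00


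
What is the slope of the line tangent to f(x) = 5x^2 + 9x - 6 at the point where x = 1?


The slope of the tangent line equals f'(x) at the point.
f(x) = 5x^2 + 9x - 6
f'(x) = 10x + 9
At x = 1:
f'(1) = 10 * 1 + 9
= 10 + 9
= 19

19


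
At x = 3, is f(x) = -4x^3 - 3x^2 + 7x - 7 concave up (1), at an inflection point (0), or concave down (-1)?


Concavity is determined by the sign of f''(x).
f(x) = -4x^3 - 3x^2 + 7x - 7
f'(x) = -12x^2 - 6x + 7
f''(x) = -24x - 6
f''(3) = -24 * 3 - 6
= -72 - 6
= -78
Since f''(3) < 0, the function is concave down (-1)

-1


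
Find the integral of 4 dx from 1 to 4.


The integral of a constant k over [a, b] equals k * (b - a).
integral from 1 to 4 of 4 dx
= 4 * (4 - 1)
= 4 * 3
= 12

12


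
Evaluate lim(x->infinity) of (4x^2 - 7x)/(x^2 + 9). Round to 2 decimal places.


For limits at infinity with equal-degree polynomials,
we compare leading coefficients.
Numerator leading term: 4x^2
Denominator leading term: x^2
Divide both by x^2:
lim = (4 - 7/x) / (1 + 9/x^2)
As x -> infinity, the 1/x and 1/x^2 terms vanish:
= 4/1 = 4 = 4.00

4.00


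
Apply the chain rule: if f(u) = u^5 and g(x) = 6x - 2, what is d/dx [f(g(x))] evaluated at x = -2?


Using the chain rule: (f(g(x)))' = f'(g(x)) * g'(x)
First, find g(-2):
g(-2) = 6 * (-2) - 2 = -14
Next, f'(u) = 5u^4
And g'(x) = 6
So f'(g(-2)) * g'(-2)
= 5 * (-14)^4 * 6
= 5 * 38416 * 6
= 1152480

1152480


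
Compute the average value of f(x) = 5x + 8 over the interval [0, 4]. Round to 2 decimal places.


Average value = 1/(b-a) * integral from a to b of f(x) dx
First compute the integral of 5x + 8:
F(x) = (5/2)x^2 + 8x
F(4) = 5/2 * 16 + 8 * 4 = 72
F(0) = 5/2 * 0 + 8 * 0 = 0
Integral = 72 - 0 = 72
Average = 72 / (4 - 0) = 72 / 4
= 18 = 18.00

18.00


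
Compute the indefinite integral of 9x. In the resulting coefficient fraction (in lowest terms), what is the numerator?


Apply the power rule for integration:
integral of ax^n dx = a/(n+1) * x^(n+1) + C
integral of 9x dx
= 9/2 * x^2 + C
The coefficient in lowest terms is 9/2, and its numerator is 9

9


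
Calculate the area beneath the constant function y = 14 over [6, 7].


The area under a constant function y = 14 is a rectangle.
Width = 7 - 6 = 1
Height = 14
Area = width * height
= 1 * 14
= 14

14


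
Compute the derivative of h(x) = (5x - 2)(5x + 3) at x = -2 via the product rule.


Let u(x) = 5x - 2 and v(x) = 5x + 3
u'(x) = 5
v'(x) = 5
Product rule: h'(x) = u'(x)*v(x) + u(x)*v'(x)
= 5 * (5x + 3) + (5x - 2) * 5
At x = -2:
u(-2) = 5 * (-2) - 2 = -12
v(-2) = 5 * (-2) + 3 = -7
h'(-2) = 5 * (-7) + (-12) * 5
= -35 - 60
= -95

-95


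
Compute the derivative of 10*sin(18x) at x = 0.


Apply the chain rule to differentiate 10*sin(18x):
d/dx [10*sin(18x)]
= 10 * cos(18x) * d/dx(18x)
= 10 * 18 * cos(18x)
= 180 * cos(18x)
Evaluate at x = 0:
= 180 * cos(0)
= 180 * 1
= 180

180


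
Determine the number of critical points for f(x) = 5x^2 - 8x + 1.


Find where f'(x) = 0:
f'(x) = 10x - 8
Set f'(x) = 0:
10x - 8 = 0
x = 8 / 10 = 4/5
This is a linear equation in x, so there is exactly one solution.
Number of critical points: 1

1


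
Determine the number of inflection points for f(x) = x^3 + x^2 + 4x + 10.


Inflection points occur where f''(x) = 0 and concavity changes.
f(x) = x^3 + x^2 + 4x + 10
f'(x) = 3x^2 + 2x + 4
f''(x) = 6x + 2
Set f''(x) = 0:
6x + 2 = 0
x = -2 / 6 = -1/3
Since f''(x) is linear (degree 1), it changes sign at this point.
Therefore there is exactly 1 inflection point.

1


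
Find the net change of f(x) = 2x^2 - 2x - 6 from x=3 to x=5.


Net change = f(b) - f(a)
f(x) = 2x^2 - 2x - 6
Compute f(5):
f(5) = 2 * 5^2 - 2 * 5 - 6
= 50 - 10 - 6
= 34
Compute f(3):
f(3) = 2 * 3^2 - 2 * 3 - 6
= 18 - 6 - 6
= 6
Net change = 34 - 6 = 28

28


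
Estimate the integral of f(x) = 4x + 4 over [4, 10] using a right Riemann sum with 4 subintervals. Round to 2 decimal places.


Right Riemann sum uses right endpoints of each subinterval.
Interval: [4, 10], n = 4
dx = (10 - 4) / 4 = 3/2
Right endpoints: [11/2, 7, 17/2, 10]
f values: [26, 32, 38, 44]
Sum = dx * (sum of f values)
= 3/2 * 140
= 210 = 210.00

210.00


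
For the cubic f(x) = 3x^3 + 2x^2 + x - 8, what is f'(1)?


Differentiate f(x) = 3x^3 + 2x^2 + x - 8 term by term:
f'(x) = 9x^2 + 4x + 1
Substitute x = 1:
f'(1) = 9 * 1^2 + 4 * 1 + 1
= 9 + 4 + 1
= 14

14


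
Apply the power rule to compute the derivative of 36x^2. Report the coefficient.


We apply the power rule: d/dx [ax^n] = a*n * x^(n-1)
d/dx [36x^2]
= 36 * 2 * x^(2-1)
= 72x
The coefficient is 72

72


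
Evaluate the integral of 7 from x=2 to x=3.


The integral of a constant k over [a, b] equals k * (b - a).
integral from 2 to 3 of 7 dx
= 7 * (3 - 2)
= 7 * 1
= 7

7


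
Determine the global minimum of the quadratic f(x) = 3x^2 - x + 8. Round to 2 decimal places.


For a quadratic f(x) = ax^2 + bx + c with a > 0, the minimum is at the vertex.
Vertex x-coordinate: x = -b/(2a)
x = -(-1) / (2 * 3)
x = 1/6
Substitute back to find the minimum value:
f(1/6) = 3 * (1/6)^2 - 1 * (1/6) + 8
= 1/12 - 1/6 + 8
= 95/12 ≈ 7.92

7.92


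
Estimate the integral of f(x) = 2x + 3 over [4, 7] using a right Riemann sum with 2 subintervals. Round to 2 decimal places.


Right Riemann sum uses right endpoints of each subinterval.
Interval: [4, 7], n = 2
dx = (7 - 4) / 2 = 3/2
Right endpoints: [11/2, 7]
f values: [14, 17]
Sum = dx * (sum of f values)
= 3/2 * 31
= 93/2 = 46.50

46.50


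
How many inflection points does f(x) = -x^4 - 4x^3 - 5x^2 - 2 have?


Inflection points occur where f''(x) = 0 and concavity changes.
f(x) = -x^4 - 4x^3 - 5x^2 - 2
f'(x) = -4x^3 - 12x^2 - 10x
f''(x) = -12x^2 - 24x - 10
This is a quadratic in x. Use the discriminant to count real roots.
Discriminant = (-24)^2 - 4 * (-12) * (-10)
= 576 - 480
= 96
Since discriminant > 0, f''(x) = 0 has 2 distinct real solutions.
A quadratic with two distinct real roots changes sign at each root, so concavity changes at both.
Number of inflection points: 2

2


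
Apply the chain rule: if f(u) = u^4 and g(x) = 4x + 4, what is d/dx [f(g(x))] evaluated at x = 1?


Using the chain rule: (f(g(x)))' = f'(g(x)) * g'(x)
First, find g(1):
g(1) = 4 * 1 + 4 = 8
Next, f'(u) = 4u^3
And g'(x) = 4
So f'(g(1)) * g'(1)
= 4 * 8^3 * 4
= 4 * 512 * 4
= 8192

8192


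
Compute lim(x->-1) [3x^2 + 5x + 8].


Since polynomials are continuous, we use direct substitution.
lim(x->-1) of 3x^2 + 5x + 8
= 3 * (-1)^2 + 5 * (-1) + 8
= 3 - 5 + 8
= 6

6


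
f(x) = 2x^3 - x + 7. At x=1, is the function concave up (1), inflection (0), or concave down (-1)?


Concavity is determined by the sign of f''(x).
f(x) = 2x^3 - x + 7
f'(x) = 6x^2 - 1
f''(x) = 12x
f''(1) = 12 * 1 + 0
= 12 + 0
= 12
Since f''(1) > 0, the function is concave up (1)

1


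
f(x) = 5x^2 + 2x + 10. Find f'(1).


Differentiate term by term using power and sum rules:
f(x) = 5x^2 + 2x + 10
f'(x) = 10x + 2
Substitute x = 1:
f'(1) = 10 * 1 + 2
= 10 + 2
= 12

12


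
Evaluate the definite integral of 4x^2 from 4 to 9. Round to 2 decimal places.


Find the antiderivative of 4x^2:
F(x) = 4/3 * x^3
Apply the Fundamental Theorem of Calculus:
F(9) - F(4)
= 4/3 * 9^3 - 4/3 * 4^3
= 4/3 * (729 - 64)
= 4/3 * 665
= 2660/3 ≈ 886.67

886.67


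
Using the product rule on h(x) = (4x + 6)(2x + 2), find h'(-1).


Let u(x) = 4x + 6 and v(x) = 2x + 2
u'(x) = 4
v'(x) = 2
Product rule: h'(x) = u'(x)*v(x) + u(x)*v'(x)
= 4 * (2x + 2) + (4x + 6) * 2
At x = -1:
u(-1) = 4 * (-1) + 6 = 2
v(-1) = 2 * (-1) + 2 = 0
h'(-1) = 4 * 0 + 2 * 2
= 0 + 4
= 4

4


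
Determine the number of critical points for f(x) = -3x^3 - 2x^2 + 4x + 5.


Find where f'(x) = 0:
f(x) = -3x^3 - 2x^2 + 4x + 5
f'(x) = -9x^2 - 4x + 4
This is a quadratic in x. Use the discriminant to count real roots.
Discriminant = (-4)^2 - 4 * (-9) * 4
= 16 - (-144)
= 160
Since discriminant > 0, f'(x) = 0 has 2 real solutions.
Number of critical points: 2

2


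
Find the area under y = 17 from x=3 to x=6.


The area under a constant function y = 17 is a rectangle.
Width = 6 - 3 = 3
Height = 17
Area = width * height
= 3 * 17
= 51

51


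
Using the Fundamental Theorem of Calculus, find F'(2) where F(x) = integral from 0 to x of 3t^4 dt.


By the Fundamental Theorem of Calculus (Part 1):
If F(x) = integral from 0 to x of f(t) dt, then F'(x) = f(x)
Here f(t) = 3t^4
So F'(x) = 3x^4
Evaluate at x = 2:
F'(2) = 3 * 2^4
= 3 * 16
= 48

48


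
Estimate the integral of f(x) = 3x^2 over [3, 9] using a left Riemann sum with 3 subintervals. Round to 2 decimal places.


Left Riemann sum uses left endpoints of each subinterval.
Interval: [3, 9], n = 3
dx = (9 - 3) / 3 = 2
Left endpoints: [3, 5, 7]
f values: [27, 75, 147]
Sum = dx * (sum of f values)
= 2 * 249
= 498 = 498.00

498.00


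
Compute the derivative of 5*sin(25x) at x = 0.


Apply the chain rule to differentiate 5*sin(25x):
d/dx [5*sin(25x)]
= 5 * cos(25x) * d/dx(25x)
= 5 * 25 * cos(25x)
= 125 * cos(25x)
Evaluate at x = 0:
= 125 * cos(0)
= 125 * 1
= 125

125
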